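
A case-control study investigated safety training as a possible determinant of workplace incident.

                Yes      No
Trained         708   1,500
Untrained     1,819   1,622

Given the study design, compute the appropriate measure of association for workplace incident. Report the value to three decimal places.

0.421

Cells: a = 708, b = 1500, c = 1819, d = 1622.
This is a case-control study: participants were sampled on outcome status, so risks in the source population cannot be estimated directly — relative risk is not valid here. The odds ratio is the appropriate measure.
OR = (a·d)/(b·c) = (708 × 1622) / (1500 × 1819) = 1148376 / 2728500 = 0.42088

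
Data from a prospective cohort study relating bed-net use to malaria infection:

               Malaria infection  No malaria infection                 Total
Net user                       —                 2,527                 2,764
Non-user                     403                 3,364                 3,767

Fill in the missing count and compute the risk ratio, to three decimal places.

0.801

The missing cell is in the exposed row: 2764 − 2527 = 237.
So a = 237, b = 2527, c = 403, d = 3364.
RR = [a/(a+b)] / [c/(c+d)] = (237/2764) / (403/3767) = 0.08575/0.10698 = 0.80150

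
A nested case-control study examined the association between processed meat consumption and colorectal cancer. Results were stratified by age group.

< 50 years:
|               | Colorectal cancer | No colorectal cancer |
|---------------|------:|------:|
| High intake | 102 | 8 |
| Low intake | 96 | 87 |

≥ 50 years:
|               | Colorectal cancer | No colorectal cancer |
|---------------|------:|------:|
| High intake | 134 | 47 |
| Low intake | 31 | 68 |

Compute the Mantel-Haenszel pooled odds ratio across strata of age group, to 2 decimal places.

OR_MH = Σ(aᵢdᵢ/nᵢ) / Σ(bᵢcᵢ/nᵢ), where nᵢ is the stratum total.
Stratum 1 (< 50 years): n = 293; a·d/n = 102·87/293 = 30.2867; b·c/n = 8·96/293 = 2.6212
Stratum 2 (≥ 50 years): n = 280; a·d/n = 134·68/280 = 32.5429; b·c/n = 47·31/280 = 5.2036
OR_MH = (30.2867 + 32.5429) / (2.6212 + 5.2036) = 62.8295 / 7.8247 = 8.02961

8.03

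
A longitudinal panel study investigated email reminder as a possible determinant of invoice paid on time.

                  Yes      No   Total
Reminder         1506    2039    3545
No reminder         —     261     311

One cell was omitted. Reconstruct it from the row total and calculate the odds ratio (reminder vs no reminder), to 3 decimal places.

3.855

The missing cell is in the unexposed row: 311 − 261 = 50.
So a = 1506, b = 2039, c = 50, d = 261.
OR = (a·d)/(b·c) = (1506 × 261) / (2039 × 50) = 393066 / 101950 = 3.85548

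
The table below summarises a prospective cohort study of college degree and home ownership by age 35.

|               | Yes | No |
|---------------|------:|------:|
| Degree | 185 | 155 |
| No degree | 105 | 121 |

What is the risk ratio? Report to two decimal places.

1.17

Cells: a = 185, b = 155, c = 105, d = 121.
Risk in exposed = 185/340 = 0.54412; risk in unexposed = 105/226 = 0.46460.
RR = 0.54412 / 0.46460 = 1.17115
The risk among the exposed is 1.17 times that among the unexposed.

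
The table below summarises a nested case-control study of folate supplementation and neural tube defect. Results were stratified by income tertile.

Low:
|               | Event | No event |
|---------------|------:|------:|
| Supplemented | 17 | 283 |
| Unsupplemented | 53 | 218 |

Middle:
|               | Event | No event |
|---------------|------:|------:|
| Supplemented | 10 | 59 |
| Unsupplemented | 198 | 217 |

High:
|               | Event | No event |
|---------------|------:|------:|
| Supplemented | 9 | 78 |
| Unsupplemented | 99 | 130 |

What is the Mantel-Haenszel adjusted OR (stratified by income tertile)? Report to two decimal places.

OR_MH = Σ(aᵢdᵢ/nᵢ) / Σ(bᵢcᵢ/nᵢ), where nᵢ is the stratum total.
Stratum 1 (Low): n = 571; a·d/n = 17·218/571 = 6.4904; b·c/n = 283·53/571 = 26.2680
Stratum 2 (Middle): n = 484; a·d/n = 10·217/484 = 4.4835; b·c/n = 59·198/484 = 24.1364
Stratum 3 (High): n = 316; a·d/n = 9·130/316 = 3.7025; b·c/n = 78·99/316 = 24.4367
OR_MH = (6.4904 + 4.4835 + 3.7025) / (26.2680 + 24.1364 + 24.4367) = 14.6764 / 74.8410 = 0.19610

0.20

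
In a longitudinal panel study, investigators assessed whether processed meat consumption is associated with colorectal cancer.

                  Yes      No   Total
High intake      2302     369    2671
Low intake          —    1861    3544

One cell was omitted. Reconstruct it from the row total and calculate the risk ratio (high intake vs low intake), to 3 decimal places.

1.815

The missing cell is in the unexposed row: 3544 − 1861 = 1683.
So a = 2302, b = 369, c = 1683, d = 1861.
RR = [a/(a+b)] / [c/(c+d)] = (2302/2671) / (1683/3544) = 0.86185/0.47489 = 1.81485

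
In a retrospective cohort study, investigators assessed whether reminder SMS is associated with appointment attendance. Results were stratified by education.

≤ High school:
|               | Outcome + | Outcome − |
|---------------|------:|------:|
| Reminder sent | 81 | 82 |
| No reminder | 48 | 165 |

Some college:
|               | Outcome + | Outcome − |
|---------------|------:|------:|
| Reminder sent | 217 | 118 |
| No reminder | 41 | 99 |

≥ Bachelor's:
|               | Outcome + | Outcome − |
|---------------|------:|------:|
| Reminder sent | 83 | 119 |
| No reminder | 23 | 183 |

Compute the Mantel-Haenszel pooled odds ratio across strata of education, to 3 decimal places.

4.313

OR_MH = Σ(aᵢdᵢ/nᵢ) / Σ(bᵢcᵢ/nᵢ), where nᵢ is the stratum total.
Stratum 1 (≤ High school): n = 376; a·d/n = 81·165/376 = 35.5452; b·c/n = 82·48/376 = 10.4681
Stratum 2 (Some college): n = 475; a·d/n = 217·99/475 = 45.2274; b·c/n = 118·41/475 = 10.1853
Stratum 3 (≥ Bachelor's): n = 408; a·d/n = 83·183/408 = 37.2279; b·c/n = 119·23/408 = 6.7083
OR_MH = (35.5452 + 45.2274 + 37.2279) / (10.4681 + 10.1853 + 6.7083) = 118.0005 / 27.3617 = 4.31262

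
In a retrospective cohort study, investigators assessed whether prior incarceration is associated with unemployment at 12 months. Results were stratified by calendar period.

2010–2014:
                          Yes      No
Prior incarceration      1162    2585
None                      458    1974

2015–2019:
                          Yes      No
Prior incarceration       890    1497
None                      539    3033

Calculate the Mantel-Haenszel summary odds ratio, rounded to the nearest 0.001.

OR_MH = Σ(aᵢdᵢ/nᵢ) / Σ(bᵢcᵢ/nᵢ), where nᵢ is the stratum total.
Stratum 1 (2010–2014): n = 6179; a·d/n = 1162·1974/6179 = 371.2232; b·c/n = 2585·458/6179 = 191.6054
Stratum 2 (2015–2019): n = 5959; a·d/n = 890·3033/5959 = 452.9904; b·c/n = 1497·539/5959 = 135.4058
OR_MH = (371.2232 + 452.9904) / (191.6054 + 135.4058) = 824.2136 / 327.0112 = 2.52044

2.520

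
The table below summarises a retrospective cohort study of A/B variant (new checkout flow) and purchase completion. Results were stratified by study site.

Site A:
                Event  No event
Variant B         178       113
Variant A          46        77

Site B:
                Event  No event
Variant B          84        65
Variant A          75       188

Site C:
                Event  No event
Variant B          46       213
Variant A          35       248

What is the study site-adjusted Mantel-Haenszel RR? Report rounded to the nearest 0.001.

1.713

RR_MH = Σ(aᵢ·n₀ᵢ/nᵢ) / Σ(cᵢ·n₁ᵢ/nᵢ), with n₁ᵢ = aᵢ+bᵢ (exposed), n₀ᵢ = cᵢ+dᵢ (unexposed), nᵢ = n₁ᵢ+n₀ᵢ.
Stratum 1 (Site A): n₁ = 291, n₀ = 123, n = 414; a·n₀/n = 178·123/414 = 52.8841; c·n₁/n = 46·291/414 = 32.3333
Stratum 2 (Site B): n₁ = 149, n₀ = 263, n = 412; a·n₀/n = 84·263/412 = 53.6214; c·n₁/n = 75·149/412 = 27.1238
Stratum 3 (Site C): n₁ = 259, n₀ = 283, n = 542; a·n₀/n = 46·283/542 = 24.0185; c·n₁/n = 35·259/542 = 16.7251
RR_MH = (52.8841 + 53.6214 + 24.0185) / (32.3333 + 27.1238 + 16.7251) = 130.5239 / 76.1822 = 1.71331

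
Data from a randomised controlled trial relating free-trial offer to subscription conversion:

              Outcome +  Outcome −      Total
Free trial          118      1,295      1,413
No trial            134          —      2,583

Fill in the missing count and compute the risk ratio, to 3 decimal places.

The missing cell is in the unexposed row: 2583 − 134 = 2449.
So a = 118, b = 1295, c = 134, d = 2449.
RR = [a/(a+b)] / [c/(c+d)] = (118/1413) / (134/2583) = 0.08351/0.05188 = 1.60975

1.610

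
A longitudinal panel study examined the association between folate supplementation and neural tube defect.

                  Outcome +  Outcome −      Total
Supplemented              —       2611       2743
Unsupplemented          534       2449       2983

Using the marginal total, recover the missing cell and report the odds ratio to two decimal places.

0.23

The missing cell is in the exposed row: 2743 − 2611 = 132.
So a = 132, b = 2611, c = 534, d = 2449.
OR = (a·d)/(b·c) = (132 × 2449) / (2611 × 534) = 323268 / 1394274 = 0.23185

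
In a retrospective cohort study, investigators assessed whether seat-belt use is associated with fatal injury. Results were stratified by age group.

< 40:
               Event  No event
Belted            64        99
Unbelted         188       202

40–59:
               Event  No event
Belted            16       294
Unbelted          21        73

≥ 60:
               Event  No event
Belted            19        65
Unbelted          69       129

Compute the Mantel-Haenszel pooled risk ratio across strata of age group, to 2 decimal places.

0.68

RR_MH = Σ(aᵢ·n₀ᵢ/nᵢ) / Σ(cᵢ·n₁ᵢ/nᵢ), with n₁ᵢ = aᵢ+bᵢ (exposed), n₀ᵢ = cᵢ+dᵢ (unexposed), nᵢ = n₁ᵢ+n₀ᵢ.
Stratum 1 (< 40): n₁ = 163, n₀ = 390, n = 553; a·n₀/n = 64·390/553 = 45.1356; c·n₁/n = 188·163/553 = 55.4141
Stratum 2 (40–59): n₁ = 310, n₀ = 94, n = 404; a·n₀/n = 16·94/404 = 3.7228; c·n₁/n = 21·310/404 = 16.1139
Stratum 3 (≥ 60): n₁ = 84, n₀ = 198, n = 282; a·n₀/n = 19·198/282 = 13.3404; c·n₁/n = 69·84/282 = 20.5532
RR_MH = (45.1356 + 3.7228 + 13.3404) / (55.4141 + 16.1139 + 20.5532) = 62.1988 / 92.0812 = 0.67548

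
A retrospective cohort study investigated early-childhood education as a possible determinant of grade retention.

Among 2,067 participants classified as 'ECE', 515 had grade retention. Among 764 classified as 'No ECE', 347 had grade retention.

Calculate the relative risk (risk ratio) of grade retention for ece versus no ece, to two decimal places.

0.55

From the description: a = 515, b = 1552, c = 347, d = 417.
Risk in exposed = 515/2067 = 0.24915; risk in unexposed = 347/764 = 0.45419.
RR = 0.24915 / 0.45419 = 0.54857
The risk is 45% lower among the exposed than among the unexposed.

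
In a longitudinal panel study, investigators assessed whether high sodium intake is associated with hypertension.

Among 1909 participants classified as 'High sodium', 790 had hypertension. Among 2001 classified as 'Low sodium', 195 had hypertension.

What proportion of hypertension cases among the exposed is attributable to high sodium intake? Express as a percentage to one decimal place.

76.5

From the description: a = 790, b = 1119, c = 195, d = 1806.
Risk in exposed = 790/1909 = 0.41383; risk in unexposed = 195/2001 = 0.09745.
RR = 0.41383/0.09745 = 4.24652
AR% = (RR − 1)/RR × 100 = (4.24652 − 1)/4.24652 × 100 = 76.4513%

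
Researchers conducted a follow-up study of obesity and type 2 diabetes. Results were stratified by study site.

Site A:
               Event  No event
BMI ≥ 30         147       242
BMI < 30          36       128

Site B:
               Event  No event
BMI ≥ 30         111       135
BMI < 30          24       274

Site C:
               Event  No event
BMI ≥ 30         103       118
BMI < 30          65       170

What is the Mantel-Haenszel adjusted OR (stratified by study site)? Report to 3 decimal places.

3.331

OR_MH = Σ(aᵢdᵢ/nᵢ) / Σ(bᵢcᵢ/nᵢ), where nᵢ is the stratum total.
Stratum 1 (Site A): n = 553; a·d/n = 147·128/553 = 34.0253; b·c/n = 242·36/553 = 15.7541
Stratum 2 (Site B): n = 544; a·d/n = 111·274/544 = 55.9081; b·c/n = 135·24/544 = 5.9559
Stratum 3 (Site C): n = 456; a·d/n = 103·170/456 = 38.3991; b·c/n = 118·65/456 = 16.8202
OR_MH = (34.0253 + 55.9081 + 38.3991) / (15.7541 + 5.9559 + 16.8202) = 128.3325 / 38.5301 = 3.33071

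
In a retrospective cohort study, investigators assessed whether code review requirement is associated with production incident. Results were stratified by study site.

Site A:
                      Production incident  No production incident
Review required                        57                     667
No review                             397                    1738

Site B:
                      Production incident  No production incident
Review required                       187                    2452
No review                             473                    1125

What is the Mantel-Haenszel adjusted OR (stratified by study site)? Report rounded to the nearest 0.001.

OR_MH = Σ(aᵢdᵢ/nᵢ) / Σ(bᵢcᵢ/nᵢ), where nᵢ is the stratum total.
Stratum 1 (Site A): n = 2859; a·d/n = 57·1738/2859 = 34.6506; b·c/n = 667·397/2859 = 92.6194
Stratum 2 (Site B): n = 4237; a·d/n = 187·1125/4237 = 49.6519; b·c/n = 2452·473/4237 = 273.7305
OR_MH = (34.6506 + 49.6519) / (92.6194 + 273.7305) = 84.3025 / 366.3499 = 0.23011

0.230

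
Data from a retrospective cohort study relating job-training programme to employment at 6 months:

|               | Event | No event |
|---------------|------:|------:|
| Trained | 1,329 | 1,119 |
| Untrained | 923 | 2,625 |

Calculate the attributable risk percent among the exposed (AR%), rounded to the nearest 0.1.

52.1

Cells: a = 1329, b = 1119, c = 923, d = 2625.
Risk in exposed = 1329/2448 = 0.54289; risk in unexposed = 923/3548 = 0.26015.
RR = 0.54289/0.26015 = 2.08687
AR% = (RR − 1)/RR × 100 = (2.08687 − 1)/2.08687 × 100 = 52.0814%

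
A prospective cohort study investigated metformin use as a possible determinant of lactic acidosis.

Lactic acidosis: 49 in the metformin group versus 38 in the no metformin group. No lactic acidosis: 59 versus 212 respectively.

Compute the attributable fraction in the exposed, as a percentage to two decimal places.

66.50

From the description: a = 49, b = 59, c = 38, d = 212.
Risk in exposed = 49/108 = 0.45370; risk in unexposed = 38/250 = 0.15200.
RR = 0.45370/0.15200 = 2.98489
AR% = (RR − 1)/RR × 100 = (2.98489 − 1)/2.98489 × 100 = 66.4980%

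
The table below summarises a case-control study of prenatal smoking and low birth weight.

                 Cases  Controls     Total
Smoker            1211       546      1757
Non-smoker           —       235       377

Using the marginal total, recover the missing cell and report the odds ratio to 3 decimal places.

3.671

The missing cell is in the unexposed row: 377 − 235 = 142.
So a = 1211, b = 546, c = 142, d = 235.
OR = (a·d)/(b·c) = (1211 × 235) / (546 × 142) = 284585 / 77532 = 3.67055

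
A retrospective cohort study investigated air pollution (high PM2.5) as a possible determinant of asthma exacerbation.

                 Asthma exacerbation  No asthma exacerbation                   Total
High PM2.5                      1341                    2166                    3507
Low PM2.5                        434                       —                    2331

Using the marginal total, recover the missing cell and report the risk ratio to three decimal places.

The missing cell is in the unexposed row: 2331 − 434 = 1897.
So a = 1341, b = 2166, c = 434, d = 1897.
RR = [a/(a+b)] / [c/(c+d)] = (1341/3507) / (434/2331) = 0.38238/0.18619 = 2.05374

2.054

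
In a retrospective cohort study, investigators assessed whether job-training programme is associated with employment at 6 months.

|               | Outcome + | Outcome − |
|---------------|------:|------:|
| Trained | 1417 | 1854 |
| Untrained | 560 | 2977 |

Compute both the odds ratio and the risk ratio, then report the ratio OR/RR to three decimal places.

Cells: a = 1417, b = 1854, c = 560, d = 2977.
OR = (1417·2977)/(1854·560) = 4218409/1038240 = 4.06304
Risk in exposed = 1417/3271 = 0.43320; risk in unexposed = 560/3537 = 0.15833; RR = 2.73613
OR/RR = 4.06304 / 2.73613 = 1.48496
The outcome is not rare, so the OR lies further from 1 than the RR.

1.485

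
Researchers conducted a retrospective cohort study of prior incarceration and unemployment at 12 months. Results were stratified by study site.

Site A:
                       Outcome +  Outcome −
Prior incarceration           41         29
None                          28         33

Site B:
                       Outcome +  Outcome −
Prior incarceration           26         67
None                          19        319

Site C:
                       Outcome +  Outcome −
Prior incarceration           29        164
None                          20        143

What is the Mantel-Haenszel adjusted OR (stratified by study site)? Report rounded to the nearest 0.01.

2.24

OR_MH = Σ(aᵢdᵢ/nᵢ) / Σ(bᵢcᵢ/nᵢ), where nᵢ is the stratum total.
Stratum 1 (Site A): n = 131; a·d/n = 41·33/131 = 10.3282; b·c/n = 29·28/131 = 6.1985
Stratum 2 (Site B): n = 431; a·d/n = 26·319/431 = 19.2436; b·c/n = 67·19/431 = 2.9536
Stratum 3 (Site C): n = 356; a·d/n = 29·143/356 = 11.6489; b·c/n = 164·20/356 = 9.2135
OR_MH = (10.3282 + 19.2436 + 11.6489) / (6.1985 + 2.9536 + 9.2135) = 41.2207 / 18.3656 = 2.24446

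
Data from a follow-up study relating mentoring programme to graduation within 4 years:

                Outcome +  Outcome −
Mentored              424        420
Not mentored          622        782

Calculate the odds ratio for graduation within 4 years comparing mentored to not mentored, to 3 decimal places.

Cells: a = 424, b = 420, c = 622, d = 782.
OR = (a·d)/(b·c) = (424 × 782) / (420 × 622) = 331568 / 261240 = 1.26921
The odds of graduation within 4 years are about 1.27 times as high in the mentored group.

1.269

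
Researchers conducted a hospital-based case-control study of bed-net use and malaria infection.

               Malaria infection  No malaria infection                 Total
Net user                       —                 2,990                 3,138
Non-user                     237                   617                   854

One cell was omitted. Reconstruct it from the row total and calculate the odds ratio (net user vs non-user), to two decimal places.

0.13

The missing cell is in the exposed row: 3138 − 2990 = 148.
So a = 148, b = 2990, c = 237, d = 617.
OR = (a·d)/(b·c) = (148 × 617) / (2990 × 237) = 91316 / 708630 = 0.12886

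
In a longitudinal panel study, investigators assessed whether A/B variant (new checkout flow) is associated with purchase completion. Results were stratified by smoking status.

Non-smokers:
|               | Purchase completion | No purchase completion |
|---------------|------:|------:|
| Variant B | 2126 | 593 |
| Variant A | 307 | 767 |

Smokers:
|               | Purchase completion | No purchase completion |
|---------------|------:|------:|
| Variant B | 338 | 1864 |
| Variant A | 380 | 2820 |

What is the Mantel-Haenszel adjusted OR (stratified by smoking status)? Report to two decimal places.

3.39

OR_MH = Σ(aᵢdᵢ/nᵢ) / Σ(bᵢcᵢ/nᵢ), where nᵢ is the stratum total.
Stratum 1 (Non-smokers): n = 3793; a·d/n = 2126·767/3793 = 429.9083; b·c/n = 593·307/3793 = 47.9966
Stratum 2 (Smokers): n = 5402; a·d/n = 338·2820/5402 = 176.4458; b·c/n = 1864·380/5402 = 131.1218
OR_MH = (429.9083 + 176.4458) / (47.9966 + 131.1218) = 606.3540 / 179.1184 = 3.38521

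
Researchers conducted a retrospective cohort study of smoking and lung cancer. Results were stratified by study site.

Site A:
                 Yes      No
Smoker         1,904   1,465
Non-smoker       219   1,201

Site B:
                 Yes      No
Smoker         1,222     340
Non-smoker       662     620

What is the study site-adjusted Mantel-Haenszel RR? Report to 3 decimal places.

2.155

RR_MH = Σ(aᵢ·n₀ᵢ/nᵢ) / Σ(cᵢ·n₁ᵢ/nᵢ), with n₁ᵢ = aᵢ+bᵢ (exposed), n₀ᵢ = cᵢ+dᵢ (unexposed), nᵢ = n₁ᵢ+n₀ᵢ.
Stratum 1 (Site A): n₁ = 3369, n₀ = 1420, n = 4789; a·n₀/n = 1904·1420/4789 = 564.5605; c·n₁/n = 219·3369/4789 = 154.0637
Stratum 2 (Site B): n₁ = 1562, n₀ = 1282, n = 2844; a·n₀/n = 1222·1282/2844 = 550.8453; c·n₁/n = 662·1562/2844 = 363.5879
RR_MH = (564.5605 + 550.8453) / (154.0637 + 363.5879) = 1115.4057 / 517.6516 = 2.15474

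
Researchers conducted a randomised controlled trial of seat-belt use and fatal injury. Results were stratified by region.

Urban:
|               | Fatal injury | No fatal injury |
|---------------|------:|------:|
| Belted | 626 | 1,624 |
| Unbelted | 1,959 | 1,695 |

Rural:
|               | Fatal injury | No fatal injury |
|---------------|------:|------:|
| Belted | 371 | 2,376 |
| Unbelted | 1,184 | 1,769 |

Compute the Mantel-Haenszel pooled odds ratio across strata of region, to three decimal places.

0.286

OR_MH = Σ(aᵢdᵢ/nᵢ) / Σ(bᵢcᵢ/nᵢ), where nᵢ is the stratum total.
Stratum 1 (Urban): n = 5904; a·d/n = 626·1695/5904 = 179.7205; b·c/n = 1624·1959/5904 = 538.8577
Stratum 2 (Rural): n = 5700; a·d/n = 371·1769/5700 = 115.1402; b·c/n = 2376·1184/5700 = 493.5411
OR_MH = (179.7205 + 115.1402) / (538.8577 + 493.5411) = 294.8607 / 1032.3988 = 0.28561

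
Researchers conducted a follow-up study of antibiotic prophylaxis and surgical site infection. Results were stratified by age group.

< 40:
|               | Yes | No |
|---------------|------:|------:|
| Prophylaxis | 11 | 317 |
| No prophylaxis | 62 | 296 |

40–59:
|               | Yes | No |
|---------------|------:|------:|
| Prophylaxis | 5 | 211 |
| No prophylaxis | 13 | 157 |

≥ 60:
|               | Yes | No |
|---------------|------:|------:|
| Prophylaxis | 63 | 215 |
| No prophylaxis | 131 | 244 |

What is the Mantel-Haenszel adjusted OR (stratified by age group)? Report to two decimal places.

0.38

OR_MH = Σ(aᵢdᵢ/nᵢ) / Σ(bᵢcᵢ/nᵢ), where nᵢ is the stratum total.
Stratum 1 (< 40): n = 686; a·d/n = 11·296/686 = 4.7464; b·c/n = 317·62/686 = 28.6501
Stratum 2 (40–59): n = 386; a·d/n = 5·157/386 = 2.0337; b·c/n = 211·13/386 = 7.1062
Stratum 3 (≥ 60): n = 653; a·d/n = 63·244/653 = 23.5406; b·c/n = 215·131/653 = 43.1317
OR_MH = (4.7464 + 2.0337 + 23.5406) / (28.6501 + 7.1062 + 43.1317) = 30.3206 / 78.8881 = 0.38435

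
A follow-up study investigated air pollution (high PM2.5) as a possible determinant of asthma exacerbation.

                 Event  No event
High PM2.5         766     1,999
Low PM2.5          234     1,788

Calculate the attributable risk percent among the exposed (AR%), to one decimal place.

58.2

Cells: a = 766, b = 1999, c = 234, d = 1788.
Risk in exposed = 766/2765 = 0.27703; risk in unexposed = 234/2022 = 0.11573.
RR = 0.27703/0.11573 = 2.39386
AR% = (RR − 1)/RR × 100 = (2.39386 − 1)/2.39386 × 100 = 58.2265%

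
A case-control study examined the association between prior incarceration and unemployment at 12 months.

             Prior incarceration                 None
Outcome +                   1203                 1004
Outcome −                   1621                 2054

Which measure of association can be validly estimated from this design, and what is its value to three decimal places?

Reading the table with exposure as columns: a = 1203 (Prior incarceration, case), b = 1621 (Prior incarceration, non-case), c = 1004 (None, case), d = 2054.
This is a case-control study: participants were sampled on outcome status, so risks in the source population cannot be estimated directly — relative risk is not valid here. The odds ratio is the appropriate measure.
OR = (a·d)/(b·c) = (1203 × 2054) / (1621 × 1004) = 2470962 / 1627484 = 1.51827

1.518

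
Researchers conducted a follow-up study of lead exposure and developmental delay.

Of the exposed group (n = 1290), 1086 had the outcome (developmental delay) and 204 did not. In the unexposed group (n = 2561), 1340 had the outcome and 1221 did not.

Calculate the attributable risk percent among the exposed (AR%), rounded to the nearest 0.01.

37.85

From the description: a = 1086, b = 204, c = 1340, d = 1221.
Risk in exposed = 1086/1290 = 0.84186; risk in unexposed = 1340/2561 = 0.52323.
RR = 0.84186/0.52323 = 1.60896
AR% = (RR − 1)/RR × 100 = (1.60896 − 1)/1.60896 × 100 = 37.8480%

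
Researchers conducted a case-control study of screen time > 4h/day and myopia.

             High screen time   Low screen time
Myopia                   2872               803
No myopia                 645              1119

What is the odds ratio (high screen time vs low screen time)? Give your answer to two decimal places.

Reading the table with exposure as columns: a = 2872 (High screen time, case), b = 645 (High screen time, non-case), c = 803 (Low screen time, case), d = 1119.
OR = (a·d)/(b·c) = (2872 × 1119) / (645 × 803) = 3213768 / 517935 = 6.20496
The odds of myopia are about 6.20 times as high in the high screen time group.

6.20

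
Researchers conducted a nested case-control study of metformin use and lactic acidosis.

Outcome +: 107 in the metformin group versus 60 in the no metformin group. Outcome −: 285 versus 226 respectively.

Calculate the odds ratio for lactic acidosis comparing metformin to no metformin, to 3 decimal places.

1.414

From the description: a = 107, b = 285, c = 60, d = 226.
OR = (a·d)/(b·c) = (107 × 226) / (285 × 60) = 24182 / 17100 = 1.41415
The odds of lactic acidosis are about 1.41 times as high in the metformin group.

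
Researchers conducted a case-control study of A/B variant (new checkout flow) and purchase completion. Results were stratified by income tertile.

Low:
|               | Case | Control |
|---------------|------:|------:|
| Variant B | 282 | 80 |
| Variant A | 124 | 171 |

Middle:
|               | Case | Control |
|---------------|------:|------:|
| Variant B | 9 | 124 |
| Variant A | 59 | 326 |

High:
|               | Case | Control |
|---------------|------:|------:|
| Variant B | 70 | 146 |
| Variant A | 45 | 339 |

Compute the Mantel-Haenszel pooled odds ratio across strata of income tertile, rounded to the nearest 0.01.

OR_MH = Σ(aᵢdᵢ/nᵢ) / Σ(bᵢcᵢ/nᵢ), where nᵢ is the stratum total.
Stratum 1 (Low): n = 657; a·d/n = 282·171/657 = 73.3973; b·c/n = 80·124/657 = 15.0989
Stratum 2 (Middle): n = 518; a·d/n = 9·326/518 = 5.6641; b·c/n = 124·59/518 = 14.1236
Stratum 3 (High): n = 600; a·d/n = 70·339/600 = 39.5500; b·c/n = 146·45/600 = 10.9500
OR_MH = (73.3973 + 5.6641 + 39.5500) / (15.0989 + 14.1236 + 10.9500) = 118.6114 / 40.1725 = 2.95255

2.95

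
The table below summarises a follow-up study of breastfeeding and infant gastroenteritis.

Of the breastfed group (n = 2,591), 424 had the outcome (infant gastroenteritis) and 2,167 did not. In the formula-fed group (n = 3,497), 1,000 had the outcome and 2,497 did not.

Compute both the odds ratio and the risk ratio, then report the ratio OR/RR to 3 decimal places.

From the description: a = 424, b = 2167, c = 1000, d = 2497.
OR = (424·2497)/(2167·1000) = 1058728/2167000 = 0.48857
Risk in exposed = 424/2591 = 0.16364; risk in unexposed = 1000/3497 = 0.28596; RR = 0.57226
OR/RR = 0.48857 / 0.57226 = 0.85375
The outcome is not rare, so the OR lies further from 1 than the RR.

0.854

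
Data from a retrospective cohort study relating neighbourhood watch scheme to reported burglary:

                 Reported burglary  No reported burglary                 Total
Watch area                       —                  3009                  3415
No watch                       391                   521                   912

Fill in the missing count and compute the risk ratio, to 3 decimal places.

0.277

The missing cell is in the exposed row: 3415 − 3009 = 406.
So a = 406, b = 3009, c = 391, d = 521.
RR = [a/(a+b)] / [c/(c+d)] = (406/3415) / (391/912) = 0.11889/0.42873 = 0.27730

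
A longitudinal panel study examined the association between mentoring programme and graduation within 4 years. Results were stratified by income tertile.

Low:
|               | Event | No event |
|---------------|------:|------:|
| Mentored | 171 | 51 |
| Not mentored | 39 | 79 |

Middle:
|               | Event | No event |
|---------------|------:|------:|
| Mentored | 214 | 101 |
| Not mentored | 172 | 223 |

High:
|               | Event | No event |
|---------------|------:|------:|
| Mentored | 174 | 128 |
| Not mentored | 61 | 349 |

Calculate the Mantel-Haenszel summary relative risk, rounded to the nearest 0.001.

RR_MH = Σ(aᵢ·n₀ᵢ/nᵢ) / Σ(cᵢ·n₁ᵢ/nᵢ), with n₁ᵢ = aᵢ+bᵢ (exposed), n₀ᵢ = cᵢ+dᵢ (unexposed), nᵢ = n₁ᵢ+n₀ᵢ.
Stratum 1 (Low): n₁ = 222, n₀ = 118, n = 340; a·n₀/n = 171·118/340 = 59.3471; c·n₁/n = 39·222/340 = 25.4647
Stratum 2 (Middle): n₁ = 315, n₀ = 395, n = 710; a·n₀/n = 214·395/710 = 119.0563; c·n₁/n = 172·315/710 = 76.3099
Stratum 3 (High): n₁ = 302, n₀ = 410, n = 712; a·n₀/n = 174·410/712 = 100.1966; c·n₁/n = 61·302/712 = 25.8736
RR_MH = (59.3471 + 119.0563 + 100.1966) / (25.4647 + 76.3099 + 25.8736) = 278.6000 / 127.6482 = 2.18256

2.183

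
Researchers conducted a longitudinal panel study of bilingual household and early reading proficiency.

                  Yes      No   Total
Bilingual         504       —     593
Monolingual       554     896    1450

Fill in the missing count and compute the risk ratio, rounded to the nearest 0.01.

The missing cell is in the exposed row: 593 − 504 = 89.
So a = 504, b = 89, c = 554, d = 896.
RR = [a/(a+b)] / [c/(c+d)] = (504/593) / (554/1450) = 0.84992/0.38207 = 2.22451

2.22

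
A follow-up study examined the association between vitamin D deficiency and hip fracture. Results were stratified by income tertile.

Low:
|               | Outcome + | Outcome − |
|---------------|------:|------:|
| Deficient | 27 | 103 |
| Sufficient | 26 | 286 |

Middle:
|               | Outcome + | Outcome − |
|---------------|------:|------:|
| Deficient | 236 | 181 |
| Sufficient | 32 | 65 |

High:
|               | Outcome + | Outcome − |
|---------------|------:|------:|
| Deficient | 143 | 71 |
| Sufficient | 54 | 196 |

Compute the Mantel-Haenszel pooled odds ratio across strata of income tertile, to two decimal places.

4.21

OR_MH = Σ(aᵢdᵢ/nᵢ) / Σ(bᵢcᵢ/nᵢ), where nᵢ is the stratum total.
Stratum 1 (Low): n = 442; a·d/n = 27·286/442 = 17.4706; b·c/n = 103·26/442 = 6.0588
Stratum 2 (Middle): n = 514; a·d/n = 236·65/514 = 29.8444; b·c/n = 181·32/514 = 11.2685
Stratum 3 (High): n = 464; a·d/n = 143·196/464 = 60.4052; b·c/n = 71·54/464 = 8.2629
OR_MH = (17.4706 + 29.8444 + 60.4052) / (6.0588 + 11.2685 + 8.2629) = 107.7201 / 25.5902 = 4.20942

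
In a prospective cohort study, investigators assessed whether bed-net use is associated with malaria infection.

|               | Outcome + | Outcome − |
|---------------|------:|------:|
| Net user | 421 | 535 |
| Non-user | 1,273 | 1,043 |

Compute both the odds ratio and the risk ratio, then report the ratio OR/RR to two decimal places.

0.80

Cells: a = 421, b = 535, c = 1273, d = 1043.
OR = (421·1043)/(535·1273) = 439103/681055 = 0.64474
Risk in exposed = 421/956 = 0.44038; risk in unexposed = 1273/2316 = 0.54965; RR = 0.80119
OR/RR = 0.64474 / 0.80119 = 0.80473
The outcome is not rare, so the OR lies further from 1 than the RR.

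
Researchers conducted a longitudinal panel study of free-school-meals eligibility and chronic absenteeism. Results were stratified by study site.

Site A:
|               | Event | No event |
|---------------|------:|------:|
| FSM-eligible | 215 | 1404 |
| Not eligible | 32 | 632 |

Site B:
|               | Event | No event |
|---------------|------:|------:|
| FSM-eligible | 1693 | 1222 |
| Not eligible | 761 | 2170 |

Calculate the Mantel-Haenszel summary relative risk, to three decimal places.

2.266

RR_MH = Σ(aᵢ·n₀ᵢ/nᵢ) / Σ(cᵢ·n₁ᵢ/nᵢ), with n₁ᵢ = aᵢ+bᵢ (exposed), n₀ᵢ = cᵢ+dᵢ (unexposed), nᵢ = n₁ᵢ+n₀ᵢ.
Stratum 1 (Site A): n₁ = 1619, n₀ = 664, n = 2283; a·n₀/n = 215·664/2283 = 62.5318; c·n₁/n = 32·1619/2283 = 22.6929
Stratum 2 (Site B): n₁ = 2915, n₀ = 2931, n = 5846; a·n₀/n = 1693·2931/5846 = 848.8168; c·n₁/n = 761·2915/5846 = 379.4586
RR_MH = (62.5318 + 848.8168) / (22.6929 + 379.4586) = 911.3486 / 402.1516 = 2.26618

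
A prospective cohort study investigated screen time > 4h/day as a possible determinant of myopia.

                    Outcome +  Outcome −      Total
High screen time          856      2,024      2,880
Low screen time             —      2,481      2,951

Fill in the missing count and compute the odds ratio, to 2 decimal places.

The missing cell is in the unexposed row: 2951 − 2481 = 470.
So a = 856, b = 2024, c = 470, d = 2481.
OR = (a·d)/(b·c) = (856 × 2481) / (2024 × 470) = 2123736 / 951280 = 2.23250

2.23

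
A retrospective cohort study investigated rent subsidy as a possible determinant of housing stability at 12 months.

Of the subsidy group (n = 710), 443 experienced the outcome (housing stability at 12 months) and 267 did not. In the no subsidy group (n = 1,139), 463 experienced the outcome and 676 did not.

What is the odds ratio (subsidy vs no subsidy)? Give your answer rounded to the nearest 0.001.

2.422

From the description: a = 443, b = 267, c = 463, d = 676.
OR = (a·d)/(b·c) = (443 × 676) / (267 × 463) = 299468 / 123621 = 2.42247
The odds of housing stability at 12 months are about 2.42 times as high in the subsidy group.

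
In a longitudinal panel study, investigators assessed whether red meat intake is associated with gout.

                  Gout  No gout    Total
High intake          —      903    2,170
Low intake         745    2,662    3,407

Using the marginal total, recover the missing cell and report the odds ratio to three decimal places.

5.013

The missing cell is in the exposed row: 2170 − 903 = 1267.
So a = 1267, b = 903, c = 745, d = 2662.
OR = (a·d)/(b·c) = (1267 × 2662) / (903 × 745) = 3372754 / 672735 = 5.01350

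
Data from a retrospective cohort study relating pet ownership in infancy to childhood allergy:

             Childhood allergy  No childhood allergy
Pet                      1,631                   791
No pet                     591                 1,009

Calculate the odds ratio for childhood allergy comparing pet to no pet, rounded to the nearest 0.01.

Cells: a = 1631, b = 791, c = 591, d = 1009.
OR = (a·d)/(b·c) = (1631 × 1009) / (791 × 591) = 1645679 / 467481 = 3.52031
The odds of childhood allergy are about 3.52 times as high in the pet group.

3.52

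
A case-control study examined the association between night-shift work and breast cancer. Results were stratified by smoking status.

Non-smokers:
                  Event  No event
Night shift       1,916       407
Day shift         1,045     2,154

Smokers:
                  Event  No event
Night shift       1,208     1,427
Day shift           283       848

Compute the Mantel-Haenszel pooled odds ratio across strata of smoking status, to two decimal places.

5.53

OR_MH = Σ(aᵢdᵢ/nᵢ) / Σ(bᵢcᵢ/nᵢ), where nᵢ is the stratum total.
Stratum 1 (Non-smokers): n = 5522; a·d/n = 1916·2154/5522 = 747.3857; b·c/n = 407·1045/5522 = 77.0219
Stratum 2 (Smokers): n = 3766; a·d/n = 1208·848/3766 = 272.0085; b·c/n = 1427·283/3766 = 107.2334
OR_MH = (747.3857 + 272.0085) / (77.0219 + 107.2334) = 1019.3942 / 184.2553 = 5.53251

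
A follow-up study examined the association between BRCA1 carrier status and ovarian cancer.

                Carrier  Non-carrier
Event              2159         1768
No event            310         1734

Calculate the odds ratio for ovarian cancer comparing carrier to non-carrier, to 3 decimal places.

6.831

Reading the table with exposure as columns: a = 2159 (Carrier, case), b = 310 (Carrier, non-case), c = 1768 (Non-carrier, case), d = 1734.
OR = (a·d)/(b·c) = (2159 × 1734) / (310 × 1768) = 3743706 / 548080 = 6.83058
The odds of ovarian cancer are about 6.83 times as high in the carrier group.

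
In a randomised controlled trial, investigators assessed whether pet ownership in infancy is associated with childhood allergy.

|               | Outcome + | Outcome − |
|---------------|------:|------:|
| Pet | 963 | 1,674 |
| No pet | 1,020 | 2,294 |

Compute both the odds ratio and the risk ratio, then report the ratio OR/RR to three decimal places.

1.090

Cells: a = 963, b = 1674, c = 1020, d = 2294.
OR = (963·2294)/(1674·1020) = 2209122/1707480 = 1.29379
Risk in exposed = 963/2637 = 0.36519; risk in unexposed = 1020/3314 = 0.30779; RR = 1.18650
OR/RR = 1.29379 / 1.18650 = 1.09042
The outcome is not rare, so the OR lies further from 1 than the RR.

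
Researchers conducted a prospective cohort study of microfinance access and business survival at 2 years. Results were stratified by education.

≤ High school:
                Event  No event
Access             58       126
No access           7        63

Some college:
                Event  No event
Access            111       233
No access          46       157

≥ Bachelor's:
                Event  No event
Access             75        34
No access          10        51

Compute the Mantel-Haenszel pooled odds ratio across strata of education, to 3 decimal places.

OR_MH = Σ(aᵢdᵢ/nᵢ) / Σ(bᵢcᵢ/nᵢ), where nᵢ is the stratum total.
Stratum 1 (≤ High school): n = 254; a·d/n = 58·63/254 = 14.3858; b·c/n = 126·7/254 = 3.4724
Stratum 2 (Some college): n = 547; a·d/n = 111·157/547 = 31.8592; b·c/n = 233·46/547 = 19.5941
Stratum 3 (≥ Bachelor's): n = 170; a·d/n = 75·51/170 = 22.5000; b·c/n = 34·10/170 = 2.0000
OR_MH = (14.3858 + 31.8592 + 22.5000) / (3.4724 + 19.5941 + 2.0000) = 68.7451 / 25.0666 = 2.74250

2.742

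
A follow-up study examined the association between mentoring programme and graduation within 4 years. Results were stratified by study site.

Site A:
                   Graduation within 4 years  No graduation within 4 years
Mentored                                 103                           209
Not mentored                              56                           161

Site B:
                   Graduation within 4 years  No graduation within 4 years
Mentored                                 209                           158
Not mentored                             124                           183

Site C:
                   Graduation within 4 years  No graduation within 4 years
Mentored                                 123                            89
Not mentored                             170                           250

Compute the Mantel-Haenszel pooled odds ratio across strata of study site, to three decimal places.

1.820

OR_MH = Σ(aᵢdᵢ/nᵢ) / Σ(bᵢcᵢ/nᵢ), where nᵢ is the stratum total.
Stratum 1 (Site A): n = 529; a·d/n = 103·161/529 = 31.3478; b·c/n = 209·56/529 = 22.1248
Stratum 2 (Site B): n = 674; a·d/n = 209·183/674 = 56.7463; b·c/n = 158·124/674 = 29.0682
Stratum 3 (Site C): n = 632; a·d/n = 123·250/632 = 48.6551; b·c/n = 89·170/632 = 23.9399
OR_MH = (31.3478 + 56.7463 + 48.6551) / (22.1248 + 29.0682 + 23.9399) = 136.7492 / 75.1329 = 1.82010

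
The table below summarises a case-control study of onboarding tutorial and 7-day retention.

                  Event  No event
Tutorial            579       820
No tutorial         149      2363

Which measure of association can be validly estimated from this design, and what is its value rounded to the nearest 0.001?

Cells: a = 579, b = 820, c = 149, d = 2363.
This is a case-control study: participants were sampled on outcome status, so risks in the source population cannot be estimated directly — relative risk is not valid here. The odds ratio is the appropriate measure.
OR = (a·d)/(b·c) = (579 × 2363) / (820 × 149) = 1368177 / 122180 = 11.19804

11.198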